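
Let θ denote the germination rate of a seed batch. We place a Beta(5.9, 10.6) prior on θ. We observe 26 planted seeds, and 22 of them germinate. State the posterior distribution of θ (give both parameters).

The binomial likelihood is conjugate to the Beta prior: with 22 successes and 4 failures, the posterior is Beta(5.9+22, 10.6+4) = Beta(27.9, 14.6).

Posterior: Beta(27.9, 14.6)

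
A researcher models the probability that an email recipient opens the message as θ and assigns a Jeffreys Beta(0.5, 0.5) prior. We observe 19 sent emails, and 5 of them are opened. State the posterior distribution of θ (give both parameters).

Observing 5 successes and 14 failures updates Beta(0.5, 0.5) by adding the success and failure counts to the two shape parameters: α = 0.5+5 = 5.5, β = 0.5+14 = 14.5.

Posterior: Beta(5.5, 14.5)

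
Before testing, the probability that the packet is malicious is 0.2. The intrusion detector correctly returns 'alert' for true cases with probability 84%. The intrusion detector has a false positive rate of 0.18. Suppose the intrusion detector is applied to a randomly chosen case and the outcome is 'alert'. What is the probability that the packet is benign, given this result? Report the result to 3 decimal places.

Write H for 'the packet is malicious'. Prior odds H:¬H = 0.2/0.8 = 0.25000. For the 'alert' outcome, the likelihood ratio is 0.84/0.18 = 4.6667.
Posterior odds = 0.25000 × 4.6667 = 1.1667, so P(H|E) = 1.1667/(1+1.1667) = 0.538. Then P(¬H|E) = 1 − 0.538 = 0.462.

P(¬H | E) ≈ 0.462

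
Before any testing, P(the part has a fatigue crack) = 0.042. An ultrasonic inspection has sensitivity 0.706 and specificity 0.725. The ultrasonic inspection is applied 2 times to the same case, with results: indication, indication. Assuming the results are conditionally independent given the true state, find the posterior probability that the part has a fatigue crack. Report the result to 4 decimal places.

Posterior P(H) ≈ 0.2242

With H the event that the part has a fatigue crack, the joint likelihood of the observed sequence is P(data|H) = 0.706·0.706 = 0.49844 and P(data|¬H) = 0.275·0.275 = 0.075625.
Bayes: P(H|data) = 0.042·0.49844 / (0.042·0.49844 + 0.958·0.075625) = 0.020934/0.093383 = 0.2242.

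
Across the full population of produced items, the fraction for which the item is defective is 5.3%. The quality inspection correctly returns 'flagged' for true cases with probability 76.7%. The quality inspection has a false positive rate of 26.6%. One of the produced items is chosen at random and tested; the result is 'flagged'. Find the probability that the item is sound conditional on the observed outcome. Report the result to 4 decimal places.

Write H for 'the item is defective'. Prior odds H:¬H = 0.053/0.947 = 0.055966. For the 'flagged' outcome, the likelihood ratio is 0.767/0.266 = 2.8835.
Posterior odds = 0.055966 × 2.8835 = 0.16138, so P(H|E) = 0.16138/(1+0.16138) = 0.1390. Then P(¬H|E) = 1 − 0.1390 = 0.8610.

P(¬H | E) ≈ 0.8610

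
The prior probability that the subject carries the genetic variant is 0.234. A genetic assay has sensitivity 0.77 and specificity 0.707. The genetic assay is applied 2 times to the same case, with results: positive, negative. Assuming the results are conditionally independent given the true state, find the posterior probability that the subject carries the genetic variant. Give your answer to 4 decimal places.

Let H be the event that the subject carries the genetic variant; start with P(H) = 0.234. P('positive'|H) = 0.77, P('positive'|¬H) = 0.293.
Update on result 1 ('positive'): P(H) ← 0.77·0.2340 / (0.77·0.2340 + 0.293·0.7660) = 0.18018/0.40462 = 0.4453.
Update on result 2 ('negative'): P(H) ← 0.23·0.4453 / (0.23·0.4453 + 0.707·0.5547) = 0.10242/0.49459 = 0.2071.

Posterior P(H) ≈ 0.2071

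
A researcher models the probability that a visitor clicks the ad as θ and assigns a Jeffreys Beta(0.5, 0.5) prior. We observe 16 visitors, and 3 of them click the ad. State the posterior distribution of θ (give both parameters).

Posterior: Beta(3.5, 13.5)

The binomial likelihood is conjugate to the Beta prior: with 3 successes and 13 failures, the posterior is Beta(0.5+3, 0.5+13) = Beta(3.5, 13.5).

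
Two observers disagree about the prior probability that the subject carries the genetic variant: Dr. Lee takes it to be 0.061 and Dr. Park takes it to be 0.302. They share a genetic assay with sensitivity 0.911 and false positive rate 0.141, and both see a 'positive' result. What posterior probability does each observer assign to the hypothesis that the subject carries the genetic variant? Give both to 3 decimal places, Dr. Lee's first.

The likelihood ratio for a 'positive' result is 0.911/0.141 = 6.4610.
Dr. Lee: prior odds 0.061/0.939 = 0.064963; posterior odds 0.41972; posterior probability 0.296.
Dr. Park: prior odds 0.302/0.698 = 0.43266; posterior odds 2.7954; posterior probability 0.737.

Dr. Lee: 0.296; Dr. Park: 0.737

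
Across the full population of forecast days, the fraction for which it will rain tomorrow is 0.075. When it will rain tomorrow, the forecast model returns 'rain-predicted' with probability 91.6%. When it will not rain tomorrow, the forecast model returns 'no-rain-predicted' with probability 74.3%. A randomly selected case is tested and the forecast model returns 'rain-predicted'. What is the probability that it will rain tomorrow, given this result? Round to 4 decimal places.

P(H | E) ≈ 0.2242

Write H for 'it will rain tomorrow'. Prior odds H:¬H = 0.075/0.925 = 0.081081. For the 'rain-predicted' outcome, the likelihood ratio is 0.916/0.257 = 3.5642.
Posterior odds = 0.081081 × 3.5642 = 0.28899, so P(H|E) = 0.28899/(1+0.28899) = 0.2242.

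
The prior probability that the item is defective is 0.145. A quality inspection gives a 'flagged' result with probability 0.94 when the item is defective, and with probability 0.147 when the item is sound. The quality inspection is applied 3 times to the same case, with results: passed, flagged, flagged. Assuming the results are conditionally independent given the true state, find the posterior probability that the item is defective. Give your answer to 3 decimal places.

With H the event that the item is defective, the joint likelihood of the observed sequence is P(data|H) = 0.06·0.94·0.94 = 0.053016 and P(data|¬H) = 0.853·0.147·0.147 = 0.018432.
Bayes: P(H|data) = 0.145·0.053016 / (0.145·0.053016 + 0.855·0.018432) = 0.0076873/0.023447 = 0.3279.

Posterior P(H) ≈ 0.328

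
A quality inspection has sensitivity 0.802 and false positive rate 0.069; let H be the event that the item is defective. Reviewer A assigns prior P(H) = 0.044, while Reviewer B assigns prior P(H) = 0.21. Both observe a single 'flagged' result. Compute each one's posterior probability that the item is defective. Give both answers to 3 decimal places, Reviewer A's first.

Reviewer A: 0.349; Reviewer B: 0.755

The likelihood ratio for a 'flagged' result is 0.802/0.069 = 11.623.
Reviewer A: prior odds 0.044/0.956 = 0.046025; posterior odds 0.53496; posterior probability 0.349.
Reviewer B: prior odds 0.21/0.79 = 0.26582; posterior odds 3.0897; posterior probability 0.755.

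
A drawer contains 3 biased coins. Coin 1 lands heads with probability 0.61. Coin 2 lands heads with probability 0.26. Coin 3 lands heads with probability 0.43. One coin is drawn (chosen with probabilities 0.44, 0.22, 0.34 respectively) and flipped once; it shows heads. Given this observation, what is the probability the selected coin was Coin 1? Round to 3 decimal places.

Tabulate prior·likelihood by source: [1] prior 0.44, lik 0.61, product 0.2684; [2] prior 0.22, lik 0.26, product 0.05720; [3] prior 0.34, lik 0.43, product 0.1462.
Normalizing constant = 0.47180; the posterior for Coin 1 is its product over the sum, 0.2684/0.47180 = 0.569.

Posterior probability ≈ 0.569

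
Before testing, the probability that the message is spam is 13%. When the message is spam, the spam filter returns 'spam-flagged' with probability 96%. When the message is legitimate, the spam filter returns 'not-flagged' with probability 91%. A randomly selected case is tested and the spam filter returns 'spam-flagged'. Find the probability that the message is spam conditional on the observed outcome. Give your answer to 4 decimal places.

P(H | E) ≈ 0.6145

Write H for 'the message is spam'. Prior odds H:¬H = 0.13/0.87 = 0.14943. For the 'spam-flagged' outcome, the likelihood ratio is 0.96/0.09 = 10.667.
Posterior odds = 0.14943 × 10.667 = 1.5939, so P(H|E) = 1.5939/(1+1.5939) = 0.6145.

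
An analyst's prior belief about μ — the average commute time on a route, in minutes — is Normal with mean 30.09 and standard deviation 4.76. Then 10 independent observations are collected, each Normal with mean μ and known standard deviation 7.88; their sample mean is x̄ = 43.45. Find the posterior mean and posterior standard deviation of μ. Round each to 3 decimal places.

Prior precision 1/τ₀² = 1/4.76² = 0.0441353; data precision n/σ² = 10/7.88² = 0.161045.
Posterior precision = 0.0441353 + 0.161045 = 0.205180, giving posterior SD = 1/√0.205180 = 2.208.
Posterior mean = (0.0441353·30.09 + 0.161045·43.45) / 0.205180 = 40.576.

Posterior mean ≈ 40.576; posterior SD ≈ 2.208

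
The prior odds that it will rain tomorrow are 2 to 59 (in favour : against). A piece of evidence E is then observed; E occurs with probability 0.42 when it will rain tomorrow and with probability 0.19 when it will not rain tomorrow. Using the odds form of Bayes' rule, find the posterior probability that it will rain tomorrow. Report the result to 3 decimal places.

Posterior probability ≈ 0.070

Prior odds = 2/59 = 0.033898.
Likelihood ratio for E = 0.42/0.19 = 2.2105.
Posterior odds = prior odds × LR = 0.074933.
Posterior probability = odds/(1+odds) = 0.074933/1.0749 = 0.070.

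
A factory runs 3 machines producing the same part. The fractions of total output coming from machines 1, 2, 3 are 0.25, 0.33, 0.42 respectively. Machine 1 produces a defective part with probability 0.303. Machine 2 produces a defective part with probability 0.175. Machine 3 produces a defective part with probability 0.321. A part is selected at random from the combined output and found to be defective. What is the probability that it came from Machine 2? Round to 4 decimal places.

Tabulate prior·likelihood by source: [1] prior 0.25, lik 0.303, product 0.07575; [2] prior 0.33, lik 0.175, product 0.05775; [3] prior 0.42, lik 0.321, product 0.1348.
Normalizing constant = 0.26832; the posterior for Machine 2 is its product over the sum, 0.05775/0.26832 = 0.2152.

Posterior probability ≈ 0.2152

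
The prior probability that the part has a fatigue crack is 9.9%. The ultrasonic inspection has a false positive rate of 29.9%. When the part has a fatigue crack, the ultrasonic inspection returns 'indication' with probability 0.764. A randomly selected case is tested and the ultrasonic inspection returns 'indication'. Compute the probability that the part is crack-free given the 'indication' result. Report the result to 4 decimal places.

Let H be the event that the part has a fatigue crack. P(H) = 0.099, so P(¬H) = 0.901. With E the 'indication' result, P(E|H) = 0.764 and P(E|¬H) = 0.299.
P(E) = 0.764·0.099 + 0.299·0.901 = 0.075636 + 0.26940 = 0.34503.
By Bayes' theorem, P(H|E) = 0.075636 / 0.34503 = 0.2192. Hence P(¬H|E) = 1 − 0.2192 = 0.7808.

P(¬H | E) ≈ 0.7808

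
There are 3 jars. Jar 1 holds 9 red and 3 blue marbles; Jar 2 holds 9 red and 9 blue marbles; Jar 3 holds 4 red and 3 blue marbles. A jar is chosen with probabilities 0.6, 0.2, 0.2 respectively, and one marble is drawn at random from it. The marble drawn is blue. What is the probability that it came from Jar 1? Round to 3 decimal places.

Tabulate prior·likelihood by source: [1] prior 0.6, lik 0.25, product 0.1500; [2] prior 0.2, lik 0.5, product 0.1000; [3] prior 0.2, lik 0.4286, product 0.08571.
Normalizing constant = 0.33571; the posterior for Jar 1 is its product over the sum, 0.1500/0.33571 = 0.447.

Posterior probability ≈ 0.447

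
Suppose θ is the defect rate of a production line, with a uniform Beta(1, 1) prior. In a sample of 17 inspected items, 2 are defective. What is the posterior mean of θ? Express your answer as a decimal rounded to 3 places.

Observing 2 successes and 15 failures updates Beta(1, 1) by adding the success and failure counts to the two shape parameters: α = 1+2 = 3, β = 1+15 = 16.
Posterior mean = α/(α+β) = 3/19 = 0.158.

Posterior mean ≈ 0.158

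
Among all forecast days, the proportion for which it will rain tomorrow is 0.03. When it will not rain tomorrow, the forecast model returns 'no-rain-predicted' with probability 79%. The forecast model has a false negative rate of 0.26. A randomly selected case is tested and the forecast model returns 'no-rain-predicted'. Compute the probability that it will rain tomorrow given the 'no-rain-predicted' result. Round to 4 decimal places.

Let H be the event that it will rain tomorrow. P(H) = 0.03, so P(¬H) = 0.97. With E the 'no-rain-predicted' result, P(E|H) = 0.26 and P(E|¬H) = 0.79.
P(E) = 0.26·0.03 + 0.79·0.97 = 0.0078000 + 0.76630 = 0.77410.
By Bayes' theorem, P(H|E) = 0.0078000 / 0.77410 = 0.0101.

P(H | E) ≈ 0.0101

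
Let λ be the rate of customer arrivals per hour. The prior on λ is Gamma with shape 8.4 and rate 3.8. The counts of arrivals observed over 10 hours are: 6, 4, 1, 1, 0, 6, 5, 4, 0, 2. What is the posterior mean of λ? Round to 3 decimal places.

Posterior mean ≈ 2.710

The Poisson likelihood adds the total count to the shape and the number of exposure periods to the rate. Here ∑xᵢ = 29 and n = 10, so shape 8.4→37.4 and rate 3.8→13.8.
Posterior mean = shape/rate = 37.4/13.8 = 2.710.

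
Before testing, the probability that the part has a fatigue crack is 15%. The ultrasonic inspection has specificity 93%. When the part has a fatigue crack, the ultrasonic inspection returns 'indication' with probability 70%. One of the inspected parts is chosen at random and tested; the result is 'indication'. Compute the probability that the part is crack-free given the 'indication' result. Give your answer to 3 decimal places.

P(¬H | E) ≈ 0.362

Write H for 'the part has a fatigue crack'. Prior odds H:¬H = 0.15/0.85 = 0.17647. For the 'indication' outcome, the likelihood ratio is 0.7/0.07 = 10.0000.
Posterior odds = 0.17647 × 10.0000 = 1.7647, so P(H|E) = 1.7647/(1+1.7647) = 0.638. Then P(¬H|E) = 1 − 0.638 = 0.362.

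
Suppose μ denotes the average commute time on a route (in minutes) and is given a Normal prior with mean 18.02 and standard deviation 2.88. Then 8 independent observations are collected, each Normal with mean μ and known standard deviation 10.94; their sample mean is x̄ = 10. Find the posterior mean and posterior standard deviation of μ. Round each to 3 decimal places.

Posterior mean ≈ 15.159; posterior SD ≈ 2.310

With known σ, the Normal prior is conjugate. Weight on the data is w = (n/σ²)/(n/σ² + 1/τ₀²) = 0.0668429/(0.0668429+0.120563) = 0.35667.
Posterior mean = w·x̄ + (1−w)·μ₀ = 0.35667·10 + 0.64333·18.02 = 15.159. Posterior variance = 1/(0.0668429+0.120563) = 5.33600, so SD = 2.310.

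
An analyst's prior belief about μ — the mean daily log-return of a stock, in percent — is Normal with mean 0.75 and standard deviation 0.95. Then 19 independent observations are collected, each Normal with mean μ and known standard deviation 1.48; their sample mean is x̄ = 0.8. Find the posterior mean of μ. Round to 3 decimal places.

Prior precision 1/τ₀² = 1/0.95² = 1.10803; data precision n/σ² = 19/1.48² = 8.67421.
Posterior precision = 1.10803 + 8.67421 = 9.78225.
Posterior mean = (1.10803·0.75 + 8.67421·0.8) / 9.78225 = 0.794.

Posterior mean ≈ 0.794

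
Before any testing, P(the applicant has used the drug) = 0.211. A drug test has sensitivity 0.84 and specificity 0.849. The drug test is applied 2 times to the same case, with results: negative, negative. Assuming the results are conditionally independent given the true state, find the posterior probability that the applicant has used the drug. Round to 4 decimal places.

Posterior P(H) ≈ 0.0094

With H the event that the applicant has used the drug, the joint likelihood of the observed sequence is P(data|H) = 0.16·0.16 = 0.025600 and P(data|¬H) = 0.849·0.849 = 0.72080.
Bayes: P(H|data) = 0.211·0.025600 / (0.211·0.025600 + 0.789·0.72080) = 0.0054016/0.57411 = 0.0094.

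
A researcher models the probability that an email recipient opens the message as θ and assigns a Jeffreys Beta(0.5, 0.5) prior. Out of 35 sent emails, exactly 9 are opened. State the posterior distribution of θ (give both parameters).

Posterior: Beta(9.5, 26.5)

Observing 9 successes and 26 failures updates Beta(0.5, 0.5) by adding the success and failure counts to the two shape parameters: α = 0.5+9 = 9.5, β = 0.5+26 = 26.5.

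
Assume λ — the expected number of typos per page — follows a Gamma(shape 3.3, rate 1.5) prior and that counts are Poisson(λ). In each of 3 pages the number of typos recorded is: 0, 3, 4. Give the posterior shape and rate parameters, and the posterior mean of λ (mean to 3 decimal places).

Total count ∑xᵢ = 7 over n = 3 pages.
Gamma is conjugate to the Poisson likelihood: posterior is Gamma(shape = 3.3+7 = 10.3, rate = 1.5+3 = 4.5).
E[λ | data] = 10.3/4.5 = 2.289.

Posterior: Gamma(shape=10.3, rate=4.5); mean ≈ 2.289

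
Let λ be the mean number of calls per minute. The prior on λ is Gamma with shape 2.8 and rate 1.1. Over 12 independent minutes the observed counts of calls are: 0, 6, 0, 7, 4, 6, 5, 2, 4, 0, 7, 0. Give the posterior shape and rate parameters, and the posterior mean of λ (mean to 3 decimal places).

Posterior: Gamma(shape=43.8, rate=13.1); mean ≈ 3.344

The Poisson likelihood adds the total count to the shape and the number of exposure periods to the rate. Here ∑xᵢ = 41 and n = 12, so shape 2.8→43.8 and rate 1.1→13.1.
E[λ | data] = 43.8/13.1 = 3.344.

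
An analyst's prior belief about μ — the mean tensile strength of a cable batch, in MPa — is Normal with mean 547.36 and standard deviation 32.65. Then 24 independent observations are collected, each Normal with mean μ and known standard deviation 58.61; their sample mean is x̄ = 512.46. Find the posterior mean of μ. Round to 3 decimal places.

Prior precision 1/τ₀² = 1/32.65² = 0.00093807; data precision n/σ² = 24/58.61² = 0.00698663.
Posterior precision = 0.00093807 + 0.00698663 = 0.00792470.
Posterior mean = (0.00093807·547.36 + 0.00698663·512.46) / 0.00792470 = 516.591.

Posterior mean ≈ 516.591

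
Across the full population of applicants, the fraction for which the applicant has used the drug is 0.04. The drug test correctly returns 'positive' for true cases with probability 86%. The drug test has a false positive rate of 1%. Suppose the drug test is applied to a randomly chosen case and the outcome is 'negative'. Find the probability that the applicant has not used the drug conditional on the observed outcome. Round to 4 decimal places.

Write H for 'the applicant has used the drug'. Prior odds H:¬H = 0.04/0.96 = 0.041667. For the 'negative' outcome, the likelihood ratio is 0.14/0.99 = 0.14141.
Posterior odds = 0.041667 × 0.14141 = 0.0058923, so P(H|E) = 0.0058923/(1+0.0058923) = 0.0059. Then P(¬H|E) = 1 − 0.0059 = 0.9941.

P(¬H | E) ≈ 0.9941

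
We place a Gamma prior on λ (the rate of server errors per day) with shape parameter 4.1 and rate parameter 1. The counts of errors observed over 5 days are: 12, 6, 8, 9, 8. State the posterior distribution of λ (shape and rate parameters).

The Poisson likelihood adds the total count to the shape and the number of exposure periods to the rate. Here ∑xᵢ = 43 and n = 5, so shape 4.1→47.1 and rate 1→6.

Posterior: Gamma(shape=47.1, rate=6)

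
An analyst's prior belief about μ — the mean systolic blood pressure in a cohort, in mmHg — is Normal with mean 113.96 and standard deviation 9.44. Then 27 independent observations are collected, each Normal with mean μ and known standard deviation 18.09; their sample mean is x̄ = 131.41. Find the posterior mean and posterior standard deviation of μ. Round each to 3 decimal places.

Prior precision 1/τ₀² = 1/9.44² = 0.0112216; data precision n/σ² = 27/18.09² = 0.0825062.
Posterior precision = 0.0112216 + 0.0825062 = 0.0937278, giving posterior SD = 1/√0.0937278 = 3.266.
Posterior mean = (0.0112216·113.96 + 0.0825062·131.41) / 0.0937278 = 129.321.

Posterior mean ≈ 129.321; posterior SD ≈ 3.266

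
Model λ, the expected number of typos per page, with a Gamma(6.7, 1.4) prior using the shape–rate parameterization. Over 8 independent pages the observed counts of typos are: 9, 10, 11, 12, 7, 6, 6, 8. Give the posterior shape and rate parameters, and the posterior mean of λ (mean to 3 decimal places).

The Poisson likelihood adds the total count to the shape and the number of exposure periods to the rate. Here ∑xᵢ = 69 and n = 8, so shape 6.7→75.7 and rate 1.4→9.4.
E[λ | data] = 75.7/9.4 = 8.053.

Posterior: Gamma(shape=75.7, rate=9.4); mean ≈ 8.053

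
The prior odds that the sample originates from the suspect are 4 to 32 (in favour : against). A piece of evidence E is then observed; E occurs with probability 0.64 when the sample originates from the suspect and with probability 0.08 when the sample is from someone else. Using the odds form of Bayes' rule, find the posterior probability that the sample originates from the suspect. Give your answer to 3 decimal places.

Prior odds = 4/32 = 0.12500.
Likelihood ratio for E = 0.64/0.08 = 8.0000.
Posterior odds = prior odds × LR = 1.0000.
Posterior probability = odds/(1+odds) = 1.0000/2.0000 = 0.500.

Posterior probability ≈ 0.500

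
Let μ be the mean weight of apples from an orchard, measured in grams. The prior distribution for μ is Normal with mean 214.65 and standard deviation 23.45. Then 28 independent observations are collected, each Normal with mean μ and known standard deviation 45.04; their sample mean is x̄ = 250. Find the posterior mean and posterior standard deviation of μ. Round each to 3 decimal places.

Posterior mean ≈ 245.885; posterior SD ≈ 8.001

With known σ, the Normal prior is conjugate. Weight on the data is w = (n/σ²)/(n/σ² + 1/τ₀²) = 0.0138026/(0.0138026+0.00181850) = 0.88359.
Posterior mean = w·x̄ + (1−w)·μ₀ = 0.88359·250 + 0.11641·214.65 = 245.885. Posterior variance = 1/(0.0138026+0.00181850) = 64.0159, so SD = 8.001.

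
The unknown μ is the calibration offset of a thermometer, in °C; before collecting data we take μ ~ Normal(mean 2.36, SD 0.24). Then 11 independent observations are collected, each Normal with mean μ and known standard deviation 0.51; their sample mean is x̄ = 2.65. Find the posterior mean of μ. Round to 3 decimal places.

Posterior mean ≈ 2.566

Prior precision 1/τ₀² = 1/0.24² = 17.3611; data precision n/σ² = 11/0.51² = 42.2914.
Posterior precision = 17.3611 + 42.2914 = 59.6525.
Posterior mean = (17.3611·2.36 + 42.2914·2.65) / 59.6525 = 2.566.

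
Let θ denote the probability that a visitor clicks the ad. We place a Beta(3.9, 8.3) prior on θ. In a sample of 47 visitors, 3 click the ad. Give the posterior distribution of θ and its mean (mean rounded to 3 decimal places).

Observing 3 successes and 44 failures updates Beta(3.9, 8.3) by adding the success and failure counts to the two shape parameters: α = 3.9+3 = 6.9, β = 8.3+44 = 52.3.
Posterior mean = α/(α+β) = 6.9/59.2 = 0.117.

Posterior: Beta(6.9, 52.3); mean ≈ 0.117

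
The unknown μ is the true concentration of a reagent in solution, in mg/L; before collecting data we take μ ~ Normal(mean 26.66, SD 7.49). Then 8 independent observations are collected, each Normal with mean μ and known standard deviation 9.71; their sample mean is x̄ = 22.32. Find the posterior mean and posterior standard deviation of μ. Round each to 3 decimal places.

Posterior mean ≈ 23.073; posterior SD ≈ 3.121

With known σ, the Normal prior is conjugate. Weight on the data is w = (n/σ²)/(n/σ² + 1/τ₀²) = 0.0848499/(0.0848499+0.0178253) = 0.82639.
Posterior mean = w·x̄ + (1−w)·μ₀ = 0.82639·22.32 + 0.17361·26.66 = 23.073. Posterior variance = 1/(0.0848499+0.0178253) = 9.73945, so SD = 3.121.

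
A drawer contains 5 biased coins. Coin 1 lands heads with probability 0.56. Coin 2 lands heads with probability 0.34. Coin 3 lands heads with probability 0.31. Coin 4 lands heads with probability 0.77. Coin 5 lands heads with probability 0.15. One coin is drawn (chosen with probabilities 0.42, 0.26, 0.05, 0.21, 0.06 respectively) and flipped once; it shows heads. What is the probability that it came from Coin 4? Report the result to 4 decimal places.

P(heads|C1) = 0.56; P(heads|C2) = 0.34; P(heads|C3) = 0.31; P(heads|C4) = 0.77; P(heads|C5) = 0.15.
Prior × likelihood for each source: 0.42·0.56=0.2352, 0.26·0.34=0.08840, 0.05·0.31=0.01550, 0.21·0.77=0.1617, 0.06·0.15=0.009000. Summing gives P(heads) = 0.50980.
P(Coin 4 | heads) = 0.1617 / 0.50980 = 0.3172.

Posterior probability ≈ 0.3172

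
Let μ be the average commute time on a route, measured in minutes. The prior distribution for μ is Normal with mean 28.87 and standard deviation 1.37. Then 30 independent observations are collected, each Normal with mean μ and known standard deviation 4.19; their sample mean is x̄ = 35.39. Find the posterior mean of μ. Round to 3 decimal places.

Prior precision 1/τ₀² = 1/1.37² = 0.532793; data precision n/σ² = 30/4.19² = 1.70881.
Posterior precision = 0.532793 + 1.70881 = 2.24160.
Posterior mean = (0.532793·28.87 + 1.70881·35.39) / 2.24160 = 33.840.

Posterior mean ≈ 33.840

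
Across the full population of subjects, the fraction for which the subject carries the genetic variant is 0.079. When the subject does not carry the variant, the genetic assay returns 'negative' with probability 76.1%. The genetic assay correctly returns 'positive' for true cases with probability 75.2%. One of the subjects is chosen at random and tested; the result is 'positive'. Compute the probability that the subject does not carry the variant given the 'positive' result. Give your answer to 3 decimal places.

P(¬H | E) ≈ 0.787

Write H for 'the subject carries the genetic variant'. Prior odds H:¬H = 0.079/0.921 = 0.085776. For the 'positive' outcome, the likelihood ratio is 0.752/0.239 = 3.1464.
Posterior odds = 0.085776 × 3.1464 = 0.26989, so P(H|E) = 0.26989/(1+0.26989) = 0.213. Then P(¬H|E) = 1 − 0.213 = 0.787.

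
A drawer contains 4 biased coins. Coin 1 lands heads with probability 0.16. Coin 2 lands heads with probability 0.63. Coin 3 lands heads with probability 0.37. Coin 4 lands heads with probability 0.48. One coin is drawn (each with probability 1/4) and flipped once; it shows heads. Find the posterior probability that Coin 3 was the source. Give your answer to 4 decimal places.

P(heads|C1) = 0.16; P(heads|C2) = 0.63; P(heads|C3) = 0.37; P(heads|C4) = 0.48.
Prior × likelihood for each source: 0.25·0.16=0.04000, 0.25·0.63=0.1575, 0.25·0.37=0.09250, 0.25·0.48=0.1200. Summing gives P(heads) = 0.41000.
P(Coin 3 | heads) = 0.09250 / 0.41000 = 0.2256.

Posterior probability ≈ 0.2256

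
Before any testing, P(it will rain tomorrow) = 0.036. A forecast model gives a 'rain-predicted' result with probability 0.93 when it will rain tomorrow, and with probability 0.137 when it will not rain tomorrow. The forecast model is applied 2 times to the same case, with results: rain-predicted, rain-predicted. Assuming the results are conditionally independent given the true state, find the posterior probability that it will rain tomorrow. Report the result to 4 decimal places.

With H the event that it will rain tomorrow, the joint likelihood of the observed sequence is P(data|H) = 0.93·0.93 = 0.86490 and P(data|¬H) = 0.137·0.137 = 0.018769.
Bayes: P(H|data) = 0.036·0.86490 / (0.036·0.86490 + 0.964·0.018769) = 0.031136/0.049230 = 0.6325.

Posterior P(H) ≈ 0.6325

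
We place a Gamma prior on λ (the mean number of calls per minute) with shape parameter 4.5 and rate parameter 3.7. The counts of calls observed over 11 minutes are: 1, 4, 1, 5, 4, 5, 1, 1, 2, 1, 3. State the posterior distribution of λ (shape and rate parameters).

The Poisson likelihood adds the total count to the shape and the number of exposure periods to the rate. Here ∑xᵢ = 28 and n = 11, so shape 4.5→32.5 and rate 3.7→14.7.

Posterior: Gamma(shape=32.5, rate=14.7)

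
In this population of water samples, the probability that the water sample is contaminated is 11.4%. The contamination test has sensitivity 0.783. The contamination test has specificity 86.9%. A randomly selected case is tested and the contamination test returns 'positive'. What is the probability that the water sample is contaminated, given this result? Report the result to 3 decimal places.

P(H | E) ≈ 0.435

Let H be the event that the water sample is contaminated. P(H) = 0.114, so P(¬H) = 0.886. With E the 'positive' result, P(E|H) = 0.783 and P(E|¬H) = 0.131.
P(E) = 0.783·0.114 + 0.131·0.886 = 0.089262 + 0.11607 = 0.20533.
By Bayes' theorem, P(H|E) = 0.089262 / 0.20533 = 0.435.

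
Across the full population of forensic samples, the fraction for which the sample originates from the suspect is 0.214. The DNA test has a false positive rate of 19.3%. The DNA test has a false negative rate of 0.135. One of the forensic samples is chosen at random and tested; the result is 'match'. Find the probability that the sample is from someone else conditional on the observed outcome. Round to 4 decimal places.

Let H be the event that the sample originates from the suspect. P(H) = 0.214, so P(¬H) = 0.786. With E the 'match' result, P(E|H) = 0.865 and P(E|¬H) = 0.193.
P(E) = 0.865·0.214 + 0.193·0.786 = 0.18511 + 0.15170 = 0.33681.
By Bayes' theorem, P(H|E) = 0.18511 / 0.33681 = 0.5496. Hence P(¬H|E) = 1 − 0.5496 = 0.4504.

P(¬H | E) ≈ 0.4504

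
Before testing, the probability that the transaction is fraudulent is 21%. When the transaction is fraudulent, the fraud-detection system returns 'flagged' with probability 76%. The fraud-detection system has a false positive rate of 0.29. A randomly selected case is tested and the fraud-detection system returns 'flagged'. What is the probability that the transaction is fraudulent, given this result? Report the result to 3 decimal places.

Let H be the event that the transaction is fraudulent. P(H) = 0.21, so P(¬H) = 0.79. With E the 'flagged' result, P(E|H) = 0.76 and P(E|¬H) = 0.29.
P(E) = 0.76·0.21 + 0.29·0.79 = 0.15960 + 0.22910 = 0.38870.
By Bayes' theorem, P(H|E) = 0.15960 / 0.38870 = 0.411.

P(H | E) ≈ 0.411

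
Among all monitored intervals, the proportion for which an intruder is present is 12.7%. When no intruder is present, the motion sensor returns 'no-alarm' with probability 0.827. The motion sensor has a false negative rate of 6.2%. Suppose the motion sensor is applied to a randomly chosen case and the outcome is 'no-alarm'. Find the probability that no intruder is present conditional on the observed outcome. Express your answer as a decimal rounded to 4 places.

P(¬H | E) ≈ 0.9892

Write H for 'an intruder is present'. Prior odds H:¬H = 0.127/0.873 = 0.14548. For the 'no-alarm' outcome, the likelihood ratio is 0.062/0.827 = 0.074970.
Posterior odds = 0.14548 × 0.074970 = 0.010906, so P(H|E) = 0.010906/(1+0.010906) = 0.0108. Then P(¬H|E) = 1 − 0.0108 = 0.9892.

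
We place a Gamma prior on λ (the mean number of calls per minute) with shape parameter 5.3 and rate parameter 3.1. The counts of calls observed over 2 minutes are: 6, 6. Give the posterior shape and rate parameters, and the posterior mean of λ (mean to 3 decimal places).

Posterior: Gamma(shape=17.3, rate=5.1); mean ≈ 3.392

Total count ∑xᵢ = 12 over n = 2 minutes.
Gamma is conjugate to the Poisson likelihood: posterior is Gamma(shape = 5.3+12 = 17.3, rate = 3.1+2 = 5.1).
Posterior mean = shape/rate = 17.3/5.1 = 3.392.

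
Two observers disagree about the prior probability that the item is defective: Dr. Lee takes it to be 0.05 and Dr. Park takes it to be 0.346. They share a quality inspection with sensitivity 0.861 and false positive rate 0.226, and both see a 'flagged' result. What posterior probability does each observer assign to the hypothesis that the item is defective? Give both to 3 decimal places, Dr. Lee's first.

P('+'|H) = 0.861, P('+'|¬H) = 0.226.
Dr. Lee: numerator 0.861·0.05 = 0.043050; evidence = 0.043050+0.226·0.95 = 0.25775; posterior = 0.167.
Dr. Park: numerator 0.861·0.346 = 0.29791; evidence = 0.29791+0.226·0.654 = 0.44571; posterior = 0.668.

Dr. Lee: 0.167; Dr. Park: 0.668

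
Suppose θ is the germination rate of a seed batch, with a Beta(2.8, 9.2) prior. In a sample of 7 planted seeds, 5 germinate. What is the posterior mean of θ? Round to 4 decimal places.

Observing 5 successes and 2 failures updates Beta(2.8, 9.2) by adding the success and failure counts to the two shape parameters: α = 2.8+5 = 7.8, β = 9.2+2 = 11.2.
Posterior mean = α/(α+β) = 7.8/19 = 0.4105.

Posterior mean ≈ 0.4105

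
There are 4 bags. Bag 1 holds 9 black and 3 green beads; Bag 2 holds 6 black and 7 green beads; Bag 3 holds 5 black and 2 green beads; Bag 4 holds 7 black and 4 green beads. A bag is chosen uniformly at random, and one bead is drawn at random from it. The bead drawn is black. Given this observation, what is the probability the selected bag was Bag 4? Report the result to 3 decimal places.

Posterior probability ≈ 0.248

P(black|Bag 1) = 0.75; P(black|Bag 2) = 0.4615; P(black|Bag 3) = 0.7143; P(black|Bag 4) = 0.6364.
Prior × likelihood for each source: 0.25·0.75=0.1875, 0.25·0.4615=0.1154, 0.25·0.7143=0.1786, 0.25·0.6364=0.1591. Summing gives P(black) = 0.64055.
P(Bag 4 | black) = 0.1591 / 0.64055 = 0.248.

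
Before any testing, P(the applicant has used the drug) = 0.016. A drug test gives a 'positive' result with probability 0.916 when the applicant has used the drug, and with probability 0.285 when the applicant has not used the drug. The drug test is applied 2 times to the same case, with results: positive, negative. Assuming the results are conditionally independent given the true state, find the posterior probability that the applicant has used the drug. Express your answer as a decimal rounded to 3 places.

Posterior P(H) ≈ 0.006

With H the event that the applicant has used the drug, the joint likelihood of the observed sequence is P(data|H) = 0.916·0.084 = 0.076944 and P(data|¬H) = 0.285·0.715 = 0.20377.
Bayes: P(H|data) = 0.016·0.076944 / (0.016·0.076944 + 0.984·0.20377) = 0.0012311/0.20175 = 0.0061.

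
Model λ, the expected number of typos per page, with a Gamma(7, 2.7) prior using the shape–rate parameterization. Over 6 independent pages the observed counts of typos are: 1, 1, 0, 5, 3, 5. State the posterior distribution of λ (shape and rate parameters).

Total count ∑xᵢ = 15 over n = 6 pages.
Gamma is conjugate to the Poisson likelihood: posterior is Gamma(shape = 7+15 = 22, rate = 2.7+6 = 8.7).

Posterior: Gamma(shape=22, rate=8.7)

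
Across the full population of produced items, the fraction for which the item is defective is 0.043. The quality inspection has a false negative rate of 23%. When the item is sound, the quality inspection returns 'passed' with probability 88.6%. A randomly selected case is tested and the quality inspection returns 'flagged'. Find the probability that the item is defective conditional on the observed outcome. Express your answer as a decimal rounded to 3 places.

P(H | E) ≈ 0.233

Let H be the event that the item is defective. P(H) = 0.043, so P(¬H) = 0.957. With E the 'flagged' result, P(E|H) = 0.77 and P(E|¬H) = 0.114.
P(E) = 0.77·0.043 + 0.114·0.957 = 0.033110 + 0.10910 = 0.14221.
By Bayes' theorem, P(H|E) = 0.033110 / 0.14221 = 0.233.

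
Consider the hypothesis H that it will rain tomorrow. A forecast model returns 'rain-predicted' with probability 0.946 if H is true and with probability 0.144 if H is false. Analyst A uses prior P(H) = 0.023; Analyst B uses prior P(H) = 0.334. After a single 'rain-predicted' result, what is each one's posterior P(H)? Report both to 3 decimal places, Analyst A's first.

Analyst A: 0.134; Analyst B: 0.767

P('+'|H) = 0.946, P('+'|¬H) = 0.144.
Analyst A: numerator 0.946·0.023 = 0.021758; evidence = 0.021758+0.144·0.977 = 0.16245; posterior = 0.134.
Analyst B: numerator 0.946·0.334 = 0.31596; evidence = 0.31596+0.144·0.666 = 0.41187; posterior = 0.767.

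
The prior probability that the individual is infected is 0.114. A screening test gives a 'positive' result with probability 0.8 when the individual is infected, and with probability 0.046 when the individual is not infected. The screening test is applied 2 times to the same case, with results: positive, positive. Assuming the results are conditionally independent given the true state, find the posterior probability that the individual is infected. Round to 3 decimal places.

Posterior P(H) ≈ 0.975

Let H be the event that the individual is infected; start with P(H) = 0.114. P('positive'|H) = 0.8, P('positive'|¬H) = 0.046.
Update on result 1 ('positive'): P(H) ← 0.8·0.1140 / (0.8·0.1140 + 0.046·0.8860) = 0.091200/0.13196 = 0.6911.
Update on result 2 ('positive'): P(H) ← 0.8·0.6911 / (0.8·0.6911 + 0.046·0.3089) = 0.55291/0.56712 = 0.9749.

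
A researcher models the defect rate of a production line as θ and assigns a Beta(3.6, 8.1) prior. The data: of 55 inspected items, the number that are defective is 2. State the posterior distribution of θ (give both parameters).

Posterior: Beta(5.6, 61.1)

Observing 2 successes and 53 failures updates Beta(3.6, 8.1) by adding the success and failure counts to the two shape parameters: α = 3.6+2 = 5.6, β = 8.1+53 = 61.1.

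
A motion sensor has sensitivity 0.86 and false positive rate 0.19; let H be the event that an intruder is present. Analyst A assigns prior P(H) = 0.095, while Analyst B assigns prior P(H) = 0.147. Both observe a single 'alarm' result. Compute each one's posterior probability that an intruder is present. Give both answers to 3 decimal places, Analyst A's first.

Analyst A: 0.322; Analyst B: 0.438

The likelihood ratio for an 'alarm' result is 0.86/0.19 = 4.5263.
Analyst A: prior odds 0.095/0.905 = 0.10497; posterior odds 0.47514; posterior probability 0.322.
Analyst B: prior odds 0.147/0.853 = 0.17233; posterior odds 0.78003; posterior probability 0.438.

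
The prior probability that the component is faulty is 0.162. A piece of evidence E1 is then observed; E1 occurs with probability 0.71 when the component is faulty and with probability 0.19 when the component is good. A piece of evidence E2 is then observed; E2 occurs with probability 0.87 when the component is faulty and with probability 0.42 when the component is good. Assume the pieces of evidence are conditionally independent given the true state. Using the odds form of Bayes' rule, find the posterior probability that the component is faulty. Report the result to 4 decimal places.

Posterior probability ≈ 0.5994

Prior odds = 0.162/(1−0.162) = 0.19332. In log-odds, ln(0.19332) = -1.6434.
Add log likelihood ratios: ln(3.7368) + ln(2.0714) = 2.0465.
Posterior log-odds = 0.40306, so posterior odds = exp(0.40306) = 1.4964. Converting, P(H|E) = 1.4964/2.4964 = 0.5994.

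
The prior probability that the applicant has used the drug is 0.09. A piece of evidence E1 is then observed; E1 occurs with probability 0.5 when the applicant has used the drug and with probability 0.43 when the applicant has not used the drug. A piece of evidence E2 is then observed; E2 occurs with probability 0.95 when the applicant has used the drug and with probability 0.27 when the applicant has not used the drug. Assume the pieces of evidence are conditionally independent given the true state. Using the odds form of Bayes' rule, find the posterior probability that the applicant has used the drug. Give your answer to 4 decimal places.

Posterior probability ≈ 0.2881

Prior odds = 0.09/(1−0.09) = 0.098901. In log-odds, ln(0.098901) = -2.3136.
Add log likelihood ratios: ln(1.1628) + ln(3.5185) = 1.4089.
Posterior log-odds = -0.90477, so posterior odds = exp(-0.90477) = 0.40463. Converting, P(H|E) = 0.40463/1.4046 = 0.2881.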